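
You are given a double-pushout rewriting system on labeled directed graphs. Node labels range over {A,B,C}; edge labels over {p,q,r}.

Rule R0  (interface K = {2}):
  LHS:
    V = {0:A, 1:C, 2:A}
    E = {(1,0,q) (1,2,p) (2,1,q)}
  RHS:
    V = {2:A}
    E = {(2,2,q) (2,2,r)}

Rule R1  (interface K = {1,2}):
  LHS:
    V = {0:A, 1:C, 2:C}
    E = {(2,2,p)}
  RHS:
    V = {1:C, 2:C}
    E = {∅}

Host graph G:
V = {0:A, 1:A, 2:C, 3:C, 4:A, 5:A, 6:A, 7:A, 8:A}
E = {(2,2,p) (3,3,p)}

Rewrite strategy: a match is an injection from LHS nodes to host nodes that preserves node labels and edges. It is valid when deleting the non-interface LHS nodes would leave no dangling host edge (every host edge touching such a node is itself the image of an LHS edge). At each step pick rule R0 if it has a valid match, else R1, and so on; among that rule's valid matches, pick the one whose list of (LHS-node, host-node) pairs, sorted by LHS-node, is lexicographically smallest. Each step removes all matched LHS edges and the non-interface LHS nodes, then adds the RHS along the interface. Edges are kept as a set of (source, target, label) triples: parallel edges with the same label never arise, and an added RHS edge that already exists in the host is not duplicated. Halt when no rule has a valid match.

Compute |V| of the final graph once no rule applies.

Answer: 7

Derivation:
[0] host  ⇒  9 nodes, 2 edges  {2-p->2 3-p->3}
[1] R1 @ {0↦0, 1↦2, 2↦3}  ⇒  8 nodes, 1 edges  {2-p->2}
[2] R1 @ {0↦1, 1↦3, 2↦2}  ⇒  7 nodes, 0 edges  {∅}
normal form: no rule applies after step 2
NF nodes: {2:C, 3:C, 4:A, 5:A, 6:A, 7:A, 8:A}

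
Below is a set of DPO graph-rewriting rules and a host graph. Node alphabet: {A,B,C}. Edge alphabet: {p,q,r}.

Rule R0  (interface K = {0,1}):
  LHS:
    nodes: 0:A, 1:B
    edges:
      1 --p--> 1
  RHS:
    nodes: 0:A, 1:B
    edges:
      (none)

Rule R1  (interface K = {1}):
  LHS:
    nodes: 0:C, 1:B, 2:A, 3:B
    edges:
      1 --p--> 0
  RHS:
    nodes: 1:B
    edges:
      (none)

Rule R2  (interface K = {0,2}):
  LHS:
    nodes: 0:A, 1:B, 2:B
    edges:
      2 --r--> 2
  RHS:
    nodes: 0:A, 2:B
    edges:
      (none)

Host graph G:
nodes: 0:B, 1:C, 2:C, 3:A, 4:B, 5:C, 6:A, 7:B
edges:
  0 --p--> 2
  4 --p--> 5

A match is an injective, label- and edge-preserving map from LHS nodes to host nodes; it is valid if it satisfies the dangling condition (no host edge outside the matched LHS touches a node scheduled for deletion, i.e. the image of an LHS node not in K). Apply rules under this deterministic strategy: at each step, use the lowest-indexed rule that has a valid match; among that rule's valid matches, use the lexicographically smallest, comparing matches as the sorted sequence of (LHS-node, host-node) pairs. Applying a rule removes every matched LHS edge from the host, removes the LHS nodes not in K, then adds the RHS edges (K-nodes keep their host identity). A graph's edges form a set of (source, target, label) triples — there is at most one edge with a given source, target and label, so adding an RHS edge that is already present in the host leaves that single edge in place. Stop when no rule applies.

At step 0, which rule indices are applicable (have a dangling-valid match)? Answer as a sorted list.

Answer: [R1]

Rewrite trace:
R0: no valid match — LHS pattern not found
R1: 4 valid matches — {0↦2, 1↦0, 2↦3, 3↦7}, {0↦2, 1↦0, 2↦6, 3↦7}, {0↦5, 1↦4, 2↦3, 3↦7} (+1 more)
R2: no valid match — LHS pattern not found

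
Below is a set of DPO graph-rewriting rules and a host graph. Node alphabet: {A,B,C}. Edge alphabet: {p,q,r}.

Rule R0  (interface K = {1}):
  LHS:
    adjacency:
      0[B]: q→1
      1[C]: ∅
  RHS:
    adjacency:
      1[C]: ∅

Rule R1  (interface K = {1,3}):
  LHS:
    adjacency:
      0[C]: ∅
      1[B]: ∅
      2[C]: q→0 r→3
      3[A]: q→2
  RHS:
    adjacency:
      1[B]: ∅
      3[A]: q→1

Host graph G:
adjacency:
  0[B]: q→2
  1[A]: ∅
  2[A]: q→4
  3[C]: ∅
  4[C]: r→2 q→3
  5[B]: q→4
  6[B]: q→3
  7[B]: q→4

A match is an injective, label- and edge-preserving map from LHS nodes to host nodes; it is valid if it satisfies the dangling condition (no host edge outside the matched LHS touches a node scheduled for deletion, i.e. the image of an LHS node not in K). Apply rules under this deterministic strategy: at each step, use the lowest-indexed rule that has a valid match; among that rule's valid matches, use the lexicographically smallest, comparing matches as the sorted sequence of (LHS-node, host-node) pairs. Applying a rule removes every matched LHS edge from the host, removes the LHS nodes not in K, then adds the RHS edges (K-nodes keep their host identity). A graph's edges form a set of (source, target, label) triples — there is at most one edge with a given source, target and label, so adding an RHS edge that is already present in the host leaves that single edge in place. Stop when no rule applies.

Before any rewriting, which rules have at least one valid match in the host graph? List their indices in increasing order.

Answer: [R0]

Derivation:
R0: 3 valid matches — {0↦5, 1↦4}, {0↦6, 1↦3}, {0↦7, 1↦4}
R1: no valid match — 4 raw matches, all fail dangling condition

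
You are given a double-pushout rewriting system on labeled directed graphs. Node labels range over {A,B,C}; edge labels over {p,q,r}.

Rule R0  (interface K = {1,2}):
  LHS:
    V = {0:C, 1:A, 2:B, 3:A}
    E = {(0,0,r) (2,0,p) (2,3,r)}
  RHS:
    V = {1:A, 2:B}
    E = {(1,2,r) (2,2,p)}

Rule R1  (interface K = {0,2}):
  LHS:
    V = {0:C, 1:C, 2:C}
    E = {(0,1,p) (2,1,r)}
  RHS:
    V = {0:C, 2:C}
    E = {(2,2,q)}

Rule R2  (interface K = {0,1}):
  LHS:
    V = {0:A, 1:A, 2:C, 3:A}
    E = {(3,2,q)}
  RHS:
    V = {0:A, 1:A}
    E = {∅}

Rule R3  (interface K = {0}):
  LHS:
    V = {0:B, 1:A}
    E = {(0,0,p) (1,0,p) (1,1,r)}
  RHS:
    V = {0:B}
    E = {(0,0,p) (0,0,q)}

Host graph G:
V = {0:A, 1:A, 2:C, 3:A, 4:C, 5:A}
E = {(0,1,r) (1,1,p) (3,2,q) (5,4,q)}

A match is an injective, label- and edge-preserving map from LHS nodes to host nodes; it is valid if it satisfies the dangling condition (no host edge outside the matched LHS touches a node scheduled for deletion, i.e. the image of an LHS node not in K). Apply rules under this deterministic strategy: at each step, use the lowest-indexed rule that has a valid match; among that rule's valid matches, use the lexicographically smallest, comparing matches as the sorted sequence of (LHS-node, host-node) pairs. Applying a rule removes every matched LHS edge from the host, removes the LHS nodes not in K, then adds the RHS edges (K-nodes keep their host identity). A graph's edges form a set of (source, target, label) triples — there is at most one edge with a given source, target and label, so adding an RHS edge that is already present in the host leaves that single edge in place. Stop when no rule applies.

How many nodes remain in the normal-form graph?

start.  V:6 E:4  edges: 0-r->1 1-p->1 3-q->2 5-q->4
1. fire R2 via {0↦0, 1↦1, 2↦2, 3↦3}  →  V:4 E:3  edges: 0-r->1 1-p->1 5-q->4
2. fire R2 via {0↦0, 1↦1, 2↦4, 3↦5}  →  V:2 E:2  edges: 0-r->1 1-p->1
halt: no rule applies after step 2
NF nodes: {0:A, 1:A}

Answer: 2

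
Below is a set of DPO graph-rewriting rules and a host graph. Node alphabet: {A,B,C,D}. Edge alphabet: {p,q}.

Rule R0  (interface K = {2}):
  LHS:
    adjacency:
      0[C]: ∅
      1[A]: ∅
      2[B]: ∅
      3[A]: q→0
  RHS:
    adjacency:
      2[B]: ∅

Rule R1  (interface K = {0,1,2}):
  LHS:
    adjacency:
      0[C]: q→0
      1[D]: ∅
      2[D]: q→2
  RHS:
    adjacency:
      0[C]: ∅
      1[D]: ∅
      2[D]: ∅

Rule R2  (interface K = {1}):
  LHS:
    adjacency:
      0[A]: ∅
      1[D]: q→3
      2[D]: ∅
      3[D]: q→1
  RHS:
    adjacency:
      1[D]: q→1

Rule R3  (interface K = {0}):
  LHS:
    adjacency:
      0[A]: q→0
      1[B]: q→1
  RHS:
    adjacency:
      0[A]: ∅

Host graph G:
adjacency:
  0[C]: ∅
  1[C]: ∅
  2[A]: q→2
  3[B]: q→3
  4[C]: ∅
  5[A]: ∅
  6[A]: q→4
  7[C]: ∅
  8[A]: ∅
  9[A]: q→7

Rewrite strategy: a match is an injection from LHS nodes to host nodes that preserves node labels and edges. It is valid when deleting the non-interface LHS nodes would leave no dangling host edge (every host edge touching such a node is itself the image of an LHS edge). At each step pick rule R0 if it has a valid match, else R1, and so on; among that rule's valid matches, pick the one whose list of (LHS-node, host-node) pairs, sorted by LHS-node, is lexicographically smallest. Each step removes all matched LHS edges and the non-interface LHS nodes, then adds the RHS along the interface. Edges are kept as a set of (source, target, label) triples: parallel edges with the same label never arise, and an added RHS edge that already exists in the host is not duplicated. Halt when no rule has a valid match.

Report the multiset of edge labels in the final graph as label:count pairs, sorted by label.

Answer: (no edges)

Derivation:
initial: |V|=10 |E|=4  E = 2-q->2 3-q->3 6-q->4 9-q->7
step 1: apply R0 at {0↦4, 1↦5, 2↦3, 3↦6}  → |V|=7 |E|=3  E = 2-q->2 3-q->3 9-q->7
step 2: apply R0 at {0↦7, 1↦8, 2↦3, 3↦9}  → |V|=4 |E|=2  E = 2-q->2 3-q->3
step 3: apply R3 at {0↦2, 1↦3}  → |V|=3 |E|=0  E = ∅
halt: no rule applies after step 3
NF edges: []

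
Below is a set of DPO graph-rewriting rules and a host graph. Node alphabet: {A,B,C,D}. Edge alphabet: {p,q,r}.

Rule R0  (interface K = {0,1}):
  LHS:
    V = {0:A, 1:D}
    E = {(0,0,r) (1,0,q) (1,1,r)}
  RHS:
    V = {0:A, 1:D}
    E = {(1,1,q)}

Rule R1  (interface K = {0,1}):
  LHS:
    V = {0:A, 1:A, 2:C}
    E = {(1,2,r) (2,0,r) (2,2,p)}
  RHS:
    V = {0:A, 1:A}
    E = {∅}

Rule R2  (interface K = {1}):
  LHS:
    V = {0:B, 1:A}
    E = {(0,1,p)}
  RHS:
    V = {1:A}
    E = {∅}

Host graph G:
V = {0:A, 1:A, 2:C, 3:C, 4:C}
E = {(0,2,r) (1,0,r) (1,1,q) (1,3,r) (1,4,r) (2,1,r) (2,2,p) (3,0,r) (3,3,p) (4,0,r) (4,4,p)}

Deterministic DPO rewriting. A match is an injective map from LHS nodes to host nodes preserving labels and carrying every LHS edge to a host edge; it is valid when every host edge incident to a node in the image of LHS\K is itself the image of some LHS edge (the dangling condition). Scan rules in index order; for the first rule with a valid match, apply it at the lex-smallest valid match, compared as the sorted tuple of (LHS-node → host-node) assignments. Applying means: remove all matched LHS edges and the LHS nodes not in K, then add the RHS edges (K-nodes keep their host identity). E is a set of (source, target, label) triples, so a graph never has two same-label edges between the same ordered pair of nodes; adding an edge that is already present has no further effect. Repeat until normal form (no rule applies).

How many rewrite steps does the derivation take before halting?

[0] host  ⇒  5 nodes, 11 edges  {0-r->2 1-r->0 1-q->1 1-r->3 1-r->4 2-r->1 2-p->2 3-r->0 3-p->3 4-r->0 4-p->4}
[1] R1 @ {0↦0, 1↦1, 2↦3}  ⇒  4 nodes, 8 edges  {0-r->2 1-r->0 1-q->1 1-r->4 2-r->1 2-p->2 4-r->0 4-p->4}
[2] R1 @ {0↦0, 1↦1, 2↦4}  ⇒  3 nodes, 5 edges  {0-r->2 1-r->0 1-q->1 2-r->1 2-p->2}
[3] R1 @ {0↦1, 1↦0, 2↦2}  ⇒  2 nodes, 2 edges  {1-r->0 1-q->1}
normal form: no rule applies after step 3

Answer: 3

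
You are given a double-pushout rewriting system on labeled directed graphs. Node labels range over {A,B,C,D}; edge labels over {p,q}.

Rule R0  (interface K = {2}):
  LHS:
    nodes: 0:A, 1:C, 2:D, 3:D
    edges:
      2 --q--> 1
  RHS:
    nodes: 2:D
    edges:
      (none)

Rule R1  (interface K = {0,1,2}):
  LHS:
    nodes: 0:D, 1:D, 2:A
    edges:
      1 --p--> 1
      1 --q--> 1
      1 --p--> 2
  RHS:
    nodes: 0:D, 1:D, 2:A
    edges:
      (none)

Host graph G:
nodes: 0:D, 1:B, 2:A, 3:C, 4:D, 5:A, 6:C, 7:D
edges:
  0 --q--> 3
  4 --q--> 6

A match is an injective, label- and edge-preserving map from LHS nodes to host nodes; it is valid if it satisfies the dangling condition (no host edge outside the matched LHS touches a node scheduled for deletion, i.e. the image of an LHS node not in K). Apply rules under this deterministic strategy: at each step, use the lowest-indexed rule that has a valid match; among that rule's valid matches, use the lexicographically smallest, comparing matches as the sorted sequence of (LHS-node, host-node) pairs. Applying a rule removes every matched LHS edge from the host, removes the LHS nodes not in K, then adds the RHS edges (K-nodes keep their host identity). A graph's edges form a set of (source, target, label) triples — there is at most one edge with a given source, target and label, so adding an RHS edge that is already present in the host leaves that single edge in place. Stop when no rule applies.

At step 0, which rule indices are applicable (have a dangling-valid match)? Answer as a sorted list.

Answer: [R0]

Steps:
R0: 4 valid matches — {0↦2, 1↦3, 2↦0, 3↦7}, {0↦2, 1↦6, 2↦4, 3↦7}, {0↦5, 1↦3, 2↦0, 3↦7} (+1 more)
R1: no valid match — LHS pattern not found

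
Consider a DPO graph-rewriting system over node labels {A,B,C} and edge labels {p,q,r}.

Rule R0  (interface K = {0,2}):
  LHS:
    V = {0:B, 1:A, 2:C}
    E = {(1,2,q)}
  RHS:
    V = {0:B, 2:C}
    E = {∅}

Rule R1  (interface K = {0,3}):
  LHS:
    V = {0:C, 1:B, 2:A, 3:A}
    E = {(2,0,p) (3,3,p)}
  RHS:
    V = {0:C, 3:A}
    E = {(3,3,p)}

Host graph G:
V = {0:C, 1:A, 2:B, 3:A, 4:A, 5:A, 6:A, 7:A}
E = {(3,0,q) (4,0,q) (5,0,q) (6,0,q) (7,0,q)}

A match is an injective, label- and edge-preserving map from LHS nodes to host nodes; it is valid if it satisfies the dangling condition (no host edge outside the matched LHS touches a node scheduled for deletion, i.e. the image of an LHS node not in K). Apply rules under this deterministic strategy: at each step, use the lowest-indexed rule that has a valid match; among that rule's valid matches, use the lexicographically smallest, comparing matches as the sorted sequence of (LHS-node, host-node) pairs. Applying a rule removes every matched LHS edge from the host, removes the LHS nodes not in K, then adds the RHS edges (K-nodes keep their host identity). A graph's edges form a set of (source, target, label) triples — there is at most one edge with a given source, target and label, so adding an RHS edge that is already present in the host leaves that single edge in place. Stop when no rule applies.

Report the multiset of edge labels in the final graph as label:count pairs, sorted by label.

Answer: (no edges)

Rewrite trace:
initial: |V|=8 |E|=5  E = 3-q->0 4-q->0 5-q->0 6-q->0 7-q->0
step 1: apply R0 at {0↦2, 1↦3, 2↦0}  → |V|=7 |E|=4  E = 4-q->0 5-q->0 6-q->0 7-q->0
step 2: apply R0 at {0↦2, 1↦4, 2↦0}  → |V|=6 |E|=3  E = 5-q->0 6-q->0 7-q->0
step 3: apply R0 at {0↦2, 1↦5, 2↦0}  → |V|=5 |E|=2  E = 6-q->0 7-q->0
step 4: apply R0 at {0↦2, 1↦6, 2↦0}  → |V|=4 |E|=1  E = 7-q->0
step 5: apply R0 at {0↦2, 1↦7, 2↦0}  → |V|=3 |E|=0  E = ∅
normal form: no rule applies after step 5
NF edges: []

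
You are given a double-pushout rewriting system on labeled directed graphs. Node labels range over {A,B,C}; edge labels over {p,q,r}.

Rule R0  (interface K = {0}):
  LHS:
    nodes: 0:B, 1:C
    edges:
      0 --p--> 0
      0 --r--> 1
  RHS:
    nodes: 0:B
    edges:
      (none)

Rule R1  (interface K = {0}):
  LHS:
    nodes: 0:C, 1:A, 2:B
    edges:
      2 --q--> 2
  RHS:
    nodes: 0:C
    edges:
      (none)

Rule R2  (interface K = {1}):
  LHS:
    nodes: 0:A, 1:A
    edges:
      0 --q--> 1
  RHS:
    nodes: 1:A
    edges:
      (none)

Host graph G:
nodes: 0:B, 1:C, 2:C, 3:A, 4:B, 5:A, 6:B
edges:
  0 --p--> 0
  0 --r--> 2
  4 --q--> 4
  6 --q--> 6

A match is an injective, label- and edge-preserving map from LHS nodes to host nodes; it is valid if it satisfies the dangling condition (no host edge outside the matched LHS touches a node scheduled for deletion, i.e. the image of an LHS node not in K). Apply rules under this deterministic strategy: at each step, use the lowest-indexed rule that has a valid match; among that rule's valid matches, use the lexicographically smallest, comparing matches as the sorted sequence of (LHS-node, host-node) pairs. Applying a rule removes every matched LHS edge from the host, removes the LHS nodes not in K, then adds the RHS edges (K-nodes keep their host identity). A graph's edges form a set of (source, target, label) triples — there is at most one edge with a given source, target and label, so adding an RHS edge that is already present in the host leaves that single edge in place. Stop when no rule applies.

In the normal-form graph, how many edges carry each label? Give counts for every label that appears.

Answer: (no edges)

Steps:
initial: |V|=7 |E|=4  E = 0-p->0 0-r->2 4-q->4 6-q->6
step 1: apply R0 at {0↦0, 1↦2}  → |V|=6 |E|=2  E = 4-q->4 6-q->6
step 2: apply R1 at {0↦1, 1↦3, 2↦4}  → |V|=4 |E|=1  E = 6-q->6
step 3: apply R1 at {0↦1, 1↦5, 2↦6}  → |V|=2 |E|=0  E = ∅
halt: no rule applies after step 3
NF edges: []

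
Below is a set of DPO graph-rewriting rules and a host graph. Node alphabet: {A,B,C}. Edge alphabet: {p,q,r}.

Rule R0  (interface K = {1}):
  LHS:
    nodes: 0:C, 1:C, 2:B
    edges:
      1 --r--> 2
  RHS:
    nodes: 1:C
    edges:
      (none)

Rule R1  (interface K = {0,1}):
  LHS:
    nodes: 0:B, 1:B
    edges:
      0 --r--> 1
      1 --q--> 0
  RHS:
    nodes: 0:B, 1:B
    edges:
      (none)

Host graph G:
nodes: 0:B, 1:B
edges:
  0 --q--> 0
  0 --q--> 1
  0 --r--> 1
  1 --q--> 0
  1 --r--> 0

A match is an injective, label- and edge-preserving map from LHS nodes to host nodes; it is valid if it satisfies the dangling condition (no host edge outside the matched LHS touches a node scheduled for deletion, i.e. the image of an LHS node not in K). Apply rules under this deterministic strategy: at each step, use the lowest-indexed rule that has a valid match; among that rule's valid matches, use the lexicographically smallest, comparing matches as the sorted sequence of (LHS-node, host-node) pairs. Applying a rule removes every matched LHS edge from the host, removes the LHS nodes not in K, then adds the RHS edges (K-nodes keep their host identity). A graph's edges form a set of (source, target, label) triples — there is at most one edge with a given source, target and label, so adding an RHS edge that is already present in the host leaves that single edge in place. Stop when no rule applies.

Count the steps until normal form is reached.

Answer: 2

Rewrite trace:
[0] host  ⇒  2 nodes, 5 edges  {0-q->0 0-q->1 0-r->1 1-q->0 1-r->0}
[1] R1 @ {0↦0, 1↦1}  ⇒  2 nodes, 3 edges  {0-q->0 0-q->1 1-r->0}
[2] R1 @ {0↦1, 1↦0}  ⇒  2 nodes, 1 edges  {0-q->0}
normal form: no rule applies after step 2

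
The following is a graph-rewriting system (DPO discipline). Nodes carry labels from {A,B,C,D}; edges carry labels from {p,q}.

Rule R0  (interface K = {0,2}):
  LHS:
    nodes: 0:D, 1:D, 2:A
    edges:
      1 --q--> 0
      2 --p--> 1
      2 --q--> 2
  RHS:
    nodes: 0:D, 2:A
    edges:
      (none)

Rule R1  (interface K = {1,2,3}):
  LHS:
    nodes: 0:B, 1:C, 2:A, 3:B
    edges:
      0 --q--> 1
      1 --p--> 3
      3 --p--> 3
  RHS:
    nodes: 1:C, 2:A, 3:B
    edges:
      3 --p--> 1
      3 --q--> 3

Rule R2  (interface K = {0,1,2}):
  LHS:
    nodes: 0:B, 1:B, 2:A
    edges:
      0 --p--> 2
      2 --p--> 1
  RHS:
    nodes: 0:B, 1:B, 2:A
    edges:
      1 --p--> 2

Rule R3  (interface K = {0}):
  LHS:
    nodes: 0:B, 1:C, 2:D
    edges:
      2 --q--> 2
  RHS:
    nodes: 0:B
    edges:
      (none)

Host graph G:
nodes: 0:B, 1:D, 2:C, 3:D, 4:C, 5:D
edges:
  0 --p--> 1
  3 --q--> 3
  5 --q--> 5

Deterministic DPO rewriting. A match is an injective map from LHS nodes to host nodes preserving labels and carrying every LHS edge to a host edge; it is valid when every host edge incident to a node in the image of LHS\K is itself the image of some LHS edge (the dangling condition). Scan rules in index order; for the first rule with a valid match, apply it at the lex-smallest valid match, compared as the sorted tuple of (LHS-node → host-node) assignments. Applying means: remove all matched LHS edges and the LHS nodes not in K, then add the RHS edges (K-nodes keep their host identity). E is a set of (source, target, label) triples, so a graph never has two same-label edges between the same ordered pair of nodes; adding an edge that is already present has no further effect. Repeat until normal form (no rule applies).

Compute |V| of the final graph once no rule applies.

Answer: 2

Rewrite trace:
initial: |V|=6 |E|=3  E = 0-p->1 3-q->3 5-q->5
step 1: apply R3 at {0↦0, 1↦2, 2↦3}  → |V|=4 |E|=2  E = 0-p->1 5-q->5
step 2: apply R3 at {0↦0, 1↦4, 2↦5}  → |V|=2 |E|=1  E = 0-p->1
final graph: no rule applies after step 2
NF nodes: {0:B, 1:D}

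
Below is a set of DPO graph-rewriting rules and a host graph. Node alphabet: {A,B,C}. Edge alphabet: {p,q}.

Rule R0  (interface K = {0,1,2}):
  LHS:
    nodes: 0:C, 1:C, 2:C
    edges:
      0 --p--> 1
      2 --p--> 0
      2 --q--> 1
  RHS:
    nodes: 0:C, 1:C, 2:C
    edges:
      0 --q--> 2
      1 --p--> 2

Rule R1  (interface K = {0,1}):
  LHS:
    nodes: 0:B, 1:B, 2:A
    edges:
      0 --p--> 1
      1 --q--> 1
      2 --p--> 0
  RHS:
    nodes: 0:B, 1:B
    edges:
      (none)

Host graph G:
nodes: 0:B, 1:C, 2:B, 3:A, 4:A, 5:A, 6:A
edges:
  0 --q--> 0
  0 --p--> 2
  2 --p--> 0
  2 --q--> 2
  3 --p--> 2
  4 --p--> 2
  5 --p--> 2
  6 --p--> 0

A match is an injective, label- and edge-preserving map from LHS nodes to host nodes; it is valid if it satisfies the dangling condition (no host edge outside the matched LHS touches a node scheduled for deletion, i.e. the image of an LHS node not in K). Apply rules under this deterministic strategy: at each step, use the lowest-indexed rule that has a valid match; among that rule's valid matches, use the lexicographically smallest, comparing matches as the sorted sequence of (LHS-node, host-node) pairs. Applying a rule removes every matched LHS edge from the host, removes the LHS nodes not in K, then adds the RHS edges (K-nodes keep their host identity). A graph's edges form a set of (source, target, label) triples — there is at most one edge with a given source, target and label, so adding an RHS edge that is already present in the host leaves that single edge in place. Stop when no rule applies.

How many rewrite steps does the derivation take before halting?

start.  V:7 E:8  edges: 0-q->0 0-p->2 2-p->0 2-q->2 3-p->2 4-p->2 5-p->2 6-p->0
1. fire R1 via {0↦0, 1↦2, 2↦6}  →  V:6 E:5  edges: 0-q->0 2-p->0 3-p->2 4-p->2 5-p->2
2. fire R1 via {0↦2, 1↦0, 2↦3}  →  V:5 E:2  edges: 4-p->2 5-p->2
halt: no rule applies after step 2

Answer: 2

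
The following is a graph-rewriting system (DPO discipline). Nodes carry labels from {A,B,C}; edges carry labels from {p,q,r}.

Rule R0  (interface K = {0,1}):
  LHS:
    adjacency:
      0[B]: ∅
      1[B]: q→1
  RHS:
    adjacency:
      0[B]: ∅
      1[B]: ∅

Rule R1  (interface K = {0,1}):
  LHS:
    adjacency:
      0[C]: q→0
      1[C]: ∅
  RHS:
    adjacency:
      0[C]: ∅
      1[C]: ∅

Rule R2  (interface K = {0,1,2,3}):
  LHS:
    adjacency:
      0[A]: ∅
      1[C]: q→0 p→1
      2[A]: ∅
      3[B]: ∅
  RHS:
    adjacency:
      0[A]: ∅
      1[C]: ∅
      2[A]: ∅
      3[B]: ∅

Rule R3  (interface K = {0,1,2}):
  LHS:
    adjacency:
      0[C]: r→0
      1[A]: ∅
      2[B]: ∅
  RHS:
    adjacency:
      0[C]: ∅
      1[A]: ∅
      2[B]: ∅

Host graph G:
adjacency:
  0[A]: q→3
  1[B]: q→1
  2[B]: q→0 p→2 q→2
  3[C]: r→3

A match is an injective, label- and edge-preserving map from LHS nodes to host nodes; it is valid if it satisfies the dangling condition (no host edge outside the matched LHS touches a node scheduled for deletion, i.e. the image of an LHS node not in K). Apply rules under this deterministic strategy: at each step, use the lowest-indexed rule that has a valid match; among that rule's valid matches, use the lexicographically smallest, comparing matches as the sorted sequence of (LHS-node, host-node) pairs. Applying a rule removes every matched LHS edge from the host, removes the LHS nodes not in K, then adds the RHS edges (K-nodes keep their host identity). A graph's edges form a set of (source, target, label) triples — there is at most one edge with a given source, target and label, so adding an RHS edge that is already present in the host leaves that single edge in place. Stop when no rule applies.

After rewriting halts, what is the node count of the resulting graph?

[0] host  ⇒  4 nodes, 6 edges  {0-q->3 1-q->1 2-q->0 2-p->2 2-q->2 3-r->3}
[1] R0 @ {0↦1, 1↦2}  ⇒  4 nodes, 5 edges  {0-q->3 1-q->1 2-q->0 2-p->2 3-r->3}
[2] R0 @ {0↦2, 1↦1}  ⇒  4 nodes, 4 edges  {0-q->3 2-q->0 2-p->2 3-r->3}
[3] R3 @ {0↦3, 1↦0, 2↦1}  ⇒  4 nodes, 3 edges  {0-q->3 2-q->0 2-p->2}
halt: no rule applies after step 3
NF nodes: {0:A, 1:B, 2:B, 3:C}

Answer: 4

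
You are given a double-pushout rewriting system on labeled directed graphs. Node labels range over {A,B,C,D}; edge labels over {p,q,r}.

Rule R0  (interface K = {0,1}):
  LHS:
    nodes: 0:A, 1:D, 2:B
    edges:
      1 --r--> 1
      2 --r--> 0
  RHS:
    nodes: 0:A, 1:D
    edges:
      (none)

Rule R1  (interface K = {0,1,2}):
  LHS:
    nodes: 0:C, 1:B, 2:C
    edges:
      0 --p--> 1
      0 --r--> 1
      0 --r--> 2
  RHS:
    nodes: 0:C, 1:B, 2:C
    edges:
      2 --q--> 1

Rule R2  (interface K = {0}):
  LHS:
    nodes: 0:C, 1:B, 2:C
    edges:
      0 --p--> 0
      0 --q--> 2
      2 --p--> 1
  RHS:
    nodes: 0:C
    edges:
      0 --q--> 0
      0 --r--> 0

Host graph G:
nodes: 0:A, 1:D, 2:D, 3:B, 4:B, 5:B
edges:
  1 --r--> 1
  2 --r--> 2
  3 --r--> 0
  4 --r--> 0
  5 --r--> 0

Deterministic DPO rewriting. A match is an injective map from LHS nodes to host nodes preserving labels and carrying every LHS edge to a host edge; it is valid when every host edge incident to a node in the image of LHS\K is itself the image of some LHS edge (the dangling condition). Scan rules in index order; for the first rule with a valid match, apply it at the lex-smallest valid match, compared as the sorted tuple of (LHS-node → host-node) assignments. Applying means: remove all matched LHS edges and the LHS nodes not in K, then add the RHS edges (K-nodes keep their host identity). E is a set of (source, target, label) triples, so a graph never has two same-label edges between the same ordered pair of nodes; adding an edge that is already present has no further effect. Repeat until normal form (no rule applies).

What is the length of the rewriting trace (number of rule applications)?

[0] host  ⇒  6 nodes, 5 edges  {1-r->1 2-r->2 3-r->0 4-r->0 5-r->0}
[1] R0 @ {0↦0, 1↦1, 2↦3}  ⇒  5 nodes, 3 edges  {2-r->2 4-r->0 5-r->0}
[2] R0 @ {0↦0, 1↦2, 2↦4}  ⇒  4 nodes, 1 edges  {5-r->0}
normal form: no rule applies after step 2

Answer: 2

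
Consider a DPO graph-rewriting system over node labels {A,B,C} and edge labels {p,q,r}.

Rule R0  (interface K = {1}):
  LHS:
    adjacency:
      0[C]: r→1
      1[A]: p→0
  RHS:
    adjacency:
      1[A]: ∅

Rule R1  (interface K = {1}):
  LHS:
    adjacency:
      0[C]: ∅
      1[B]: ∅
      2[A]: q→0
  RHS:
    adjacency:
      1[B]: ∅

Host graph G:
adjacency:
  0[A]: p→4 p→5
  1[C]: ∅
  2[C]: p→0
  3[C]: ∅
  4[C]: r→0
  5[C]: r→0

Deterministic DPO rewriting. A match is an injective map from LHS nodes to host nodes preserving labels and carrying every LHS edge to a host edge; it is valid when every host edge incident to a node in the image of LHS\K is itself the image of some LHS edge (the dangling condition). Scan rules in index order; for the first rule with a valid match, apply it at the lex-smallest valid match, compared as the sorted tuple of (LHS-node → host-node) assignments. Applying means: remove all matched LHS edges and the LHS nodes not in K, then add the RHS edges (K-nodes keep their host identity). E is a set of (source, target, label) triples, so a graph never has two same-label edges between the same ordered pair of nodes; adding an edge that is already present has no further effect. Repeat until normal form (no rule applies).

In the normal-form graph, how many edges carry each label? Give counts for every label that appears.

[0] host  ⇒  6 nodes, 5 edges  {0-p->4 0-p->5 2-p->0 4-r->0 5-r->0}
[1] R0 @ {0↦4, 1↦0}  ⇒  5 nodes, 3 edges  {0-p->5 2-p->0 5-r->0}
[2] R0 @ {0↦5, 1↦0}  ⇒  4 nodes, 1 edges  {2-p->0}
halt: no rule applies after step 2
NF edges: [(2, 0, 'p')]

Answer: p:1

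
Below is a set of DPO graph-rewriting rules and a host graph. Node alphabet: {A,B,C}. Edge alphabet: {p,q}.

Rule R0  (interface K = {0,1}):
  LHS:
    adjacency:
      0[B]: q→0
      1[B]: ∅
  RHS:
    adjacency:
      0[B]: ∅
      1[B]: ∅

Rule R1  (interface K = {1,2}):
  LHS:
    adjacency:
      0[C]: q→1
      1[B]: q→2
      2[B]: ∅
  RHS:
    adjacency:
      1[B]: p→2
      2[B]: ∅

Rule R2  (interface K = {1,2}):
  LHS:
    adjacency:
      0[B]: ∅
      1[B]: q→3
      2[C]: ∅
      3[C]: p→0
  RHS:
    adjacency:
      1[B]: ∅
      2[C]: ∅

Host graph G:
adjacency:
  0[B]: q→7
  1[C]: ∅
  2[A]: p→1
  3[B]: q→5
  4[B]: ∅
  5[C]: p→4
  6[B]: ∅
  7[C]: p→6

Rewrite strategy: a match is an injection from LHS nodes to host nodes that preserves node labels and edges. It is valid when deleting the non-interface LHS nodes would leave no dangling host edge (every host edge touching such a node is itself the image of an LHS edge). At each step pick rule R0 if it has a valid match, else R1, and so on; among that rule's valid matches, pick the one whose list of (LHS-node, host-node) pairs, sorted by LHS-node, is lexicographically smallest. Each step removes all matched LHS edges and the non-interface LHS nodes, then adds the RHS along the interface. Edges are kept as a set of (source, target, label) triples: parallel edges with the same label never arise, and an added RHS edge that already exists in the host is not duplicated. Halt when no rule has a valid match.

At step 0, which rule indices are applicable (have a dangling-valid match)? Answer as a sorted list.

R0: no valid match — LHS pattern not found
R1: no valid match — LHS pattern not found
R2: 4 valid matches — {0↦4, 1↦3, 2↦1, 3↦5}, {0↦4, 1↦3, 2↦7, 3↦5}, {0↦6, 1↦0, 2↦1, 3↦7} (+1 more)

Answer: [R2]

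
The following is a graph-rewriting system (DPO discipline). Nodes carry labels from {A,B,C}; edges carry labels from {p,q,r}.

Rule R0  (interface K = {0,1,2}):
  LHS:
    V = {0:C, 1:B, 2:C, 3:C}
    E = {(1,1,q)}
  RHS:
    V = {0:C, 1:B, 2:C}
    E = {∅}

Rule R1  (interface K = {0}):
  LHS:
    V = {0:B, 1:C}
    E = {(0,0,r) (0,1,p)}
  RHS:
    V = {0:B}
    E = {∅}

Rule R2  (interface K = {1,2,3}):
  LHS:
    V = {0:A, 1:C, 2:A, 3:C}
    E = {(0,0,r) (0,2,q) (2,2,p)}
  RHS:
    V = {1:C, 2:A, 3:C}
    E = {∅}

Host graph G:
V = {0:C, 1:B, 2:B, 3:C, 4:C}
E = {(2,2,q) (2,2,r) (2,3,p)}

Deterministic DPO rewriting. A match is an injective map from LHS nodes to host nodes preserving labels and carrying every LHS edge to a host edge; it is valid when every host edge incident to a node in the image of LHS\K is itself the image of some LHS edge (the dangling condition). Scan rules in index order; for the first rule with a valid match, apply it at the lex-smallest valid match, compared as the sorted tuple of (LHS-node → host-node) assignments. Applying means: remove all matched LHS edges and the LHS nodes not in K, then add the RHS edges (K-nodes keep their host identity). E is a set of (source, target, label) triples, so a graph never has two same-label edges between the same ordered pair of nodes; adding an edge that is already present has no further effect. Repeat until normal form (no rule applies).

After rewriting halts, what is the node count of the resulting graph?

Answer: 3

Rewrite trace:
initial: |V|=5 |E|=3  E = 2-q->2 2-r->2 2-p->3
step 1: apply R0 at {0↦0, 1↦2, 2↦3, 3↦4}  → |V|=4 |E|=2  E = 2-r->2 2-p->3
step 2: apply R1 at {0↦2, 1↦3}  → |V|=3 |E|=0  E = ∅
normal form: no rule applies after step 2
NF nodes: {0:C, 1:B, 2:B}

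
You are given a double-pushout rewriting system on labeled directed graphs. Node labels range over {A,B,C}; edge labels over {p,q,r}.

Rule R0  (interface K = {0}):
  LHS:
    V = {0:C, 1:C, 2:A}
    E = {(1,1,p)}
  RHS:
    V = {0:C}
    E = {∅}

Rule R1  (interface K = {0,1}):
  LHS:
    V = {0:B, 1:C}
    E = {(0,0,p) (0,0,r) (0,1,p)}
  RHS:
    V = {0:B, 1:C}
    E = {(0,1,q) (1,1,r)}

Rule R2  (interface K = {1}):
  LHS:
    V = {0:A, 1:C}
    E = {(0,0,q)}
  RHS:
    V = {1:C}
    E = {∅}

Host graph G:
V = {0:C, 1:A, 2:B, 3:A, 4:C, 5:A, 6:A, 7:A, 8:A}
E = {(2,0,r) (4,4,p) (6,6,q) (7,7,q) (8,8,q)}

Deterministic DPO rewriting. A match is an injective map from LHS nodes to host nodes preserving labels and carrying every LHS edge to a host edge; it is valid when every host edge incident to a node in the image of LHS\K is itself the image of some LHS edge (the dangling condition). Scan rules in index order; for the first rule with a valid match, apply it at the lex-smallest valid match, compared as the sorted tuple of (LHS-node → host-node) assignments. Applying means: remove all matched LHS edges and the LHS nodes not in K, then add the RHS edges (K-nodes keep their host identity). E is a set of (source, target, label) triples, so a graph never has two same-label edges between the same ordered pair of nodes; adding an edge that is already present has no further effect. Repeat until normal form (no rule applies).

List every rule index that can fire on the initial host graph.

Answer: [R0,R2]

Rewrite trace:
R0: 3 valid matches — {0↦0, 1↦4, 2↦1}, {0↦0, 1↦4, 2↦3}, {0↦0, 1↦4, 2↦5}
R1: no valid match — LHS pattern not found
R2: 6 valid matches — {0↦6, 1↦0}, {0↦6, 1↦4}, {0↦7, 1↦0} (+3 more)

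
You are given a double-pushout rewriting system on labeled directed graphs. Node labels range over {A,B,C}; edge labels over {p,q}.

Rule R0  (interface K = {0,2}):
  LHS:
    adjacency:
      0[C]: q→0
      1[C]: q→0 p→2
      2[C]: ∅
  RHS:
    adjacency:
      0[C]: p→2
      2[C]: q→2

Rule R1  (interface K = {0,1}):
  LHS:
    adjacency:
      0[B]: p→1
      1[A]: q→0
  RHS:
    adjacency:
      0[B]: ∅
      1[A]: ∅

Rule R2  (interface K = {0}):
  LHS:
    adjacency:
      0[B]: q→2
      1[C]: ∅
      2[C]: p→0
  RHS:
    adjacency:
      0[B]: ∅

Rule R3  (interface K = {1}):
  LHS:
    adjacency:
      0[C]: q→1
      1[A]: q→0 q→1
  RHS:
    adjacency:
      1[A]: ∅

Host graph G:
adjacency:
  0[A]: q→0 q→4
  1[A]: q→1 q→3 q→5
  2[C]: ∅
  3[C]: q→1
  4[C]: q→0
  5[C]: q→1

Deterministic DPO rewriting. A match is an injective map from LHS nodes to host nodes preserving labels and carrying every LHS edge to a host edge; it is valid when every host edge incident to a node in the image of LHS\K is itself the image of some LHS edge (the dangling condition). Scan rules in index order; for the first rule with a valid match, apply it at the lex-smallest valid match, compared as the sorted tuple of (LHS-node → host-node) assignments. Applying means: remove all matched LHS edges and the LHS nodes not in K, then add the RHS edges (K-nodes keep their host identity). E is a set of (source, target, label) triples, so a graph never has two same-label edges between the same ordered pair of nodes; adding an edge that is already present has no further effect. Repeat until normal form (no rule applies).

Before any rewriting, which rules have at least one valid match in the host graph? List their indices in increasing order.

Answer: [R3]

Rewrite trace:
R0: no valid match — LHS pattern not found
R1: no valid match — LHS pattern not found
R2: no valid match — LHS pattern not found
R3: 3 valid matches — {0↦3, 1↦1}, {0↦4, 1↦0}, {0↦5, 1↦1}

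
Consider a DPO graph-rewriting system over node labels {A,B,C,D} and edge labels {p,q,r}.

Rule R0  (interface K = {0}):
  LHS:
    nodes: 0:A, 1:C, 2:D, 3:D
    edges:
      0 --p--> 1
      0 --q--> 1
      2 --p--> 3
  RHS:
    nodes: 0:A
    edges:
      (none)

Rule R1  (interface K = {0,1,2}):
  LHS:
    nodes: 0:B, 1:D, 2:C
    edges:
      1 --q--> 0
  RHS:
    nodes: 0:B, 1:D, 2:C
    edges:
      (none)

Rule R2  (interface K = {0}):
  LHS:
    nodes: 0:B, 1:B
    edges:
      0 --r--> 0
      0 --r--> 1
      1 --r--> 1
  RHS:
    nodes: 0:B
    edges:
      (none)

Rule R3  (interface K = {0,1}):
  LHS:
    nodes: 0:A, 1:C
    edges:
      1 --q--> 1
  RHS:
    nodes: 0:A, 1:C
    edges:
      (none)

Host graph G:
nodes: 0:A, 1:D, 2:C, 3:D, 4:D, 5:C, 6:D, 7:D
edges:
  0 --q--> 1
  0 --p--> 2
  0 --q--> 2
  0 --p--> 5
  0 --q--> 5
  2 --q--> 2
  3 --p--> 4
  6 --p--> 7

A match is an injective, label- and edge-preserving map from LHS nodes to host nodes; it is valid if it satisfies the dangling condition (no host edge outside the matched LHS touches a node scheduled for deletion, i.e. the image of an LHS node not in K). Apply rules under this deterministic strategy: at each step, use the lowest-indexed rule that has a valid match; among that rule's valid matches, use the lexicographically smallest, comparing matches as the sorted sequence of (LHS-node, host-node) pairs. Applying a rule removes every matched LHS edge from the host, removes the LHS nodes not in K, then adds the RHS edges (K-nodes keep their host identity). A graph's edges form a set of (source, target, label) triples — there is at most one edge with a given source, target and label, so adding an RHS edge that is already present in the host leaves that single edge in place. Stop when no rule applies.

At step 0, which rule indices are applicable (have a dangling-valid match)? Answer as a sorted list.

R0: 2 valid matches — {0↦0, 1↦5, 2↦3, 3↦4}, {0↦0, 1↦5, 2↦6, 3↦7}
R1: no valid match — LHS pattern not found
R2: no valid match — LHS pattern not found
R3: 1 valid match — {0↦0, 1↦2}

Answer: [R0,R3]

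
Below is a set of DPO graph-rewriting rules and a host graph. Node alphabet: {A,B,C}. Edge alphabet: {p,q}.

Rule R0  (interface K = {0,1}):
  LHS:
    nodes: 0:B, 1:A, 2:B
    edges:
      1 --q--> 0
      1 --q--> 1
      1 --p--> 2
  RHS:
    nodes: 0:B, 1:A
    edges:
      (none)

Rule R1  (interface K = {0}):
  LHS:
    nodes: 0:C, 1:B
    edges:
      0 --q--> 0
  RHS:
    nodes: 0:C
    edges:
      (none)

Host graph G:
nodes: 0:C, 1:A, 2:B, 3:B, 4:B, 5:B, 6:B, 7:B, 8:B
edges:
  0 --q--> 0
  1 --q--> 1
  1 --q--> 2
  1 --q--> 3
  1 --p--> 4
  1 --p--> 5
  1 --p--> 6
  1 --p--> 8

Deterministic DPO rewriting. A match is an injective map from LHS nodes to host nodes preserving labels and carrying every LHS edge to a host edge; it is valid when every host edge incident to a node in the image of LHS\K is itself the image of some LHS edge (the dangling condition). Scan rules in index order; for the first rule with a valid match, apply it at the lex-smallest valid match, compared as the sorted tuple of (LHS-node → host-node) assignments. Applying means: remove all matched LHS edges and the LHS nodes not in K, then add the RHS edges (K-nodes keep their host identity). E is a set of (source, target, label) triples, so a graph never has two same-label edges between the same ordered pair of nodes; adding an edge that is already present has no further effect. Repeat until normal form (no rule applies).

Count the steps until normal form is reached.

[0] host  ⇒  9 nodes, 8 edges  {0-q->0 1-q->1 1-q->2 1-q->3 1-p->4 1-p->5 1-p->6 1-p->8}
[1] R0 @ {0↦2, 1↦1, 2↦4}  ⇒  8 nodes, 5 edges  {0-q->0 1-q->3 1-p->5 1-p->6 1-p->8}
[2] R1 @ {0↦0, 1↦2}  ⇒  7 nodes, 4 edges  {1-q->3 1-p->5 1-p->6 1-p->8}
normal form: no rule applies after step 2

Answer: 2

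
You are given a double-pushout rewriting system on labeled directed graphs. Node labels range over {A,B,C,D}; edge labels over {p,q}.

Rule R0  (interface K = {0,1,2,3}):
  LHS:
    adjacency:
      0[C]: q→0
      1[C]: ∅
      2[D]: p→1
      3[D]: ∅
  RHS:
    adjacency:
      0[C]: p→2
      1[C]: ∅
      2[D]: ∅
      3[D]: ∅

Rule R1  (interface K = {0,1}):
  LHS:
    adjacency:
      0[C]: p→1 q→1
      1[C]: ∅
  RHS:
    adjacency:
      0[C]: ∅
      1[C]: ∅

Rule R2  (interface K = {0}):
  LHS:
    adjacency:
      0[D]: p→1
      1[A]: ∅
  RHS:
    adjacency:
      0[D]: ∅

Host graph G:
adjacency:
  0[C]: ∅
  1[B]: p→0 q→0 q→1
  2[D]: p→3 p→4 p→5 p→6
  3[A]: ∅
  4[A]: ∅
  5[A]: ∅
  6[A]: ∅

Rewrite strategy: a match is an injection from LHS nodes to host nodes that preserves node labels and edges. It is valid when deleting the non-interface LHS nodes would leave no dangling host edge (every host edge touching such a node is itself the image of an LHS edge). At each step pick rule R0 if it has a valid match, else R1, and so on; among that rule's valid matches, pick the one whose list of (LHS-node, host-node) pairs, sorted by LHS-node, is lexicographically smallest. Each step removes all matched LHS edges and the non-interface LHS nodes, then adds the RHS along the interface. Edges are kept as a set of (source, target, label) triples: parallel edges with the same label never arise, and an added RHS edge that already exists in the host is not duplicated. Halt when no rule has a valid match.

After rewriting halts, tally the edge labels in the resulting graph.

Answer: p:1 q:2

Rewrite trace:
[0] host  ⇒  7 nodes, 7 edges  {1-p->0 1-q->0 1-q->1 2-p->3 2-p->4 2-p->5 2-p->6}
[1] R2 @ {0↦2, 1↦3}  ⇒  6 nodes, 6 edges  {1-p->0 1-q->0 1-q->1 2-p->4 2-p->5 2-p->6}
[2] R2 @ {0↦2, 1↦4}  ⇒  5 nodes, 5 edges  {1-p->0 1-q->0 1-q->1 2-p->5 2-p->6}
[3] R2 @ {0↦2, 1↦5}  ⇒  4 nodes, 4 edges  {1-p->0 1-q->0 1-q->1 2-p->6}
[4] R2 @ {0↦2, 1↦6}  ⇒  3 nodes, 3 edges  {1-p->0 1-q->0 1-q->1}
halt: no rule applies after step 4
NF edges: [(1, 0, 'p'), (1, 0, 'q'), (1, 1, 'q')]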